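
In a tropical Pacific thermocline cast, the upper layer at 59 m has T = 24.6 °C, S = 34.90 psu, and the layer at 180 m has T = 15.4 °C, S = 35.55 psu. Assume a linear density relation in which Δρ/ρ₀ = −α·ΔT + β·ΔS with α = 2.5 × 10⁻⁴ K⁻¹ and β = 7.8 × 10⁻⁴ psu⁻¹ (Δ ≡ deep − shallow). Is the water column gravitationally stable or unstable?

stable

ΔT = 15.4 − 24.6 = -9.2 K and ΔS = 35.55 − 34.90 = +0.65 psu (deep − shallow).
−αΔT = 2.30 × 10⁻³; βΔS = 5.07 × 10⁻⁴; sum Δρ/ρ₀ = 2.807 × 10⁻³.
Δρ/ρ₀ > 0, so Δρ > 0: deeper water is denser → statically stable.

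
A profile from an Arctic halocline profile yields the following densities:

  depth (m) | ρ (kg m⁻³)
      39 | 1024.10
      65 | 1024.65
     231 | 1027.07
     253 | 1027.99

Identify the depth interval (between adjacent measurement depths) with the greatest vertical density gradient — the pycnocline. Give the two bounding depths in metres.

Compute the density gradient over each adjacent pair:
  39–65 m: Δρ/Δz = 0.55/26 = 0.021 kg m⁻⁴
  65–231 m: Δρ/Δz = 2.42/166 = 0.015 kg m⁻⁴
  231–253 m: Δρ/Δz = 0.92/22 = 0.042 kg m⁻⁴
The largest gradient is in the 231–253 m interval — the pycnocline.

231–253 m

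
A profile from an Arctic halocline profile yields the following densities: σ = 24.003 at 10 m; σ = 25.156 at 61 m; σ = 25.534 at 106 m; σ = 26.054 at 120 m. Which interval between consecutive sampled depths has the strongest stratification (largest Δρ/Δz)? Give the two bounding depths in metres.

Compute the density gradient over each adjacent pair:
  10–61 m: Δρ/Δz = 1.153/51 = 0.023 kg m⁻⁴
  61–106 m: Δρ/Δz = 0.378/45 = 8.4 × 10⁻³ kg m⁻⁴
  106–120 m: Δρ/Δz = 0.520/14 = 0.037 kg m⁻⁴
The largest gradient is in the 106–120 m interval — the pycnocline.

106–120 m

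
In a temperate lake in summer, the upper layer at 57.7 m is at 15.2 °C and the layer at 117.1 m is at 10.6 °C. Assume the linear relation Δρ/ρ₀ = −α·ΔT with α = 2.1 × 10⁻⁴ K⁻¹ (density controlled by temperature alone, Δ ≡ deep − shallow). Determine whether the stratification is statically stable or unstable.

ΔT = 10.6 − 15.2 = -4.6 K, so Δρ/ρ₀ = −αΔT = 9.66 × 10⁻⁴.
Δρ/ρ₀ > 0, so Δρ > 0: deeper water is denser → statically stable.

stable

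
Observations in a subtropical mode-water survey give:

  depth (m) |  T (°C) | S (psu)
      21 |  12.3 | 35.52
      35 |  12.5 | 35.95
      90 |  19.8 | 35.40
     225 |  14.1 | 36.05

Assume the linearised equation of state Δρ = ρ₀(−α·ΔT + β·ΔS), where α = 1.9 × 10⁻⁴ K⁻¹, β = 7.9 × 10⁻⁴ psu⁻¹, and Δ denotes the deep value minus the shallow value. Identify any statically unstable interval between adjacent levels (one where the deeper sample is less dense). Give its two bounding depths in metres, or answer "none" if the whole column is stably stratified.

35–90 m

Evaluate Δρ/ρ₀ = −αΔT + βΔS across each adjacent pair:
  21–35 m: −αΔT+βΔS = −(1.9 × 10⁻⁴)(+0.2)+(7.9 × 10⁻⁴)(+0.43) = 3.0 × 10⁻⁴ → stable
  35–90 m: −αΔT+βΔS = −(1.9 × 10⁻⁴)(+7.3)+(7.9 × 10⁻⁴)(-0.55) = -1.8 × 10⁻³ → UNSTABLE
  90–225 m: −αΔT+βΔS = −(1.9 × 10⁻⁴)(-5.7)+(7.9 × 10⁻⁴)(+0.65) = 1.6 × 10⁻³ → stable
The 35–90 m interval has Δρ < 0: lighter water underlies denser water.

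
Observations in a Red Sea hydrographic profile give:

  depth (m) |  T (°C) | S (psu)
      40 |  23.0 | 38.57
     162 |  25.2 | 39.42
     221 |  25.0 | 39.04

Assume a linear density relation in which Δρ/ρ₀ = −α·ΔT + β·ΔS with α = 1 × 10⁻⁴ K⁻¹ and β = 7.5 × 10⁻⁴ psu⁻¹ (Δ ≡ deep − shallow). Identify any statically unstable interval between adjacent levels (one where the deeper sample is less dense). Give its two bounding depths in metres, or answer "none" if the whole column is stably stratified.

162–221 m

Evaluate Δρ/ρ₀ = −αΔT + βΔS across each adjacent pair:
  40–162 m: −αΔT+βΔS = −(1 × 10⁻⁴)(+2.2)+(7.5 × 10⁻⁴)(+0.85) = 4.2 × 10⁻⁴ → stable
  162–221 m: −αΔT+βΔS = −(1 × 10⁻⁴)(-0.2)+(7.5 × 10⁻⁴)(-0.38) = -2.6 × 10⁻⁴ → UNSTABLE
The 162–221 m interval has Δρ < 0: lighter water underlies denser water.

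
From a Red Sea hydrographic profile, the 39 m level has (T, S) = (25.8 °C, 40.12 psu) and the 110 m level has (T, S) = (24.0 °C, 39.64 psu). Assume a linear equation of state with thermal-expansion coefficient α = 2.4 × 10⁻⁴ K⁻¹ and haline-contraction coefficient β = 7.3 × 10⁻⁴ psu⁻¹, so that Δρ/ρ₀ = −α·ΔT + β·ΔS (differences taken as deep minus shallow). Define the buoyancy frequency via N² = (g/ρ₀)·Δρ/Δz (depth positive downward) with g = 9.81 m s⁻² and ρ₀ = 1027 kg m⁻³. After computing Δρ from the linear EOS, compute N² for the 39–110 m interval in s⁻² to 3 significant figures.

1.13 × 10⁻⁵ s⁻²

ΔT = -1.8 K, ΔS = -0.48 psu (deep − shallow).
Δρ/ρ₀ = −αΔT + βΔS = 4.32 × 10⁻⁴ − 3.504 × 10⁻⁴ = 8.16 × 10⁻⁵, so Δρ ≈ 0.08380 kg m⁻³.
N² = (g/ρ₀)·Δρ/Δz = g·(Δρ/ρ₀)/Δz = 9.81 × 8.16 × 10⁻⁵ / 71 = 1.1275 × 10⁻⁵ s⁻² ≈ 1.13 × 10⁻⁵ s⁻².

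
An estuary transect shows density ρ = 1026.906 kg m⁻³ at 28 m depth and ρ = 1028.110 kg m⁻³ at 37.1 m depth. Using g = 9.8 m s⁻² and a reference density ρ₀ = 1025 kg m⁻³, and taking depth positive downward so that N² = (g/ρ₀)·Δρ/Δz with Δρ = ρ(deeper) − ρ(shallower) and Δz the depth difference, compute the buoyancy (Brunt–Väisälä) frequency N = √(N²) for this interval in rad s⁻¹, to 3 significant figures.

0.0356 rad s⁻¹

Δρ = 1028.110 − 1026.906 = 1.204 kg m⁻³ over Δz = 37.1 − 28 = 9.1 m.
N² = (9.8/1025) × (1.204/9.1) = 1.2650 × 10⁻³ s⁻².
N = √(1.2650 × 10⁻³) = 0.035567 rad s⁻¹ ≈ 0.0356 rad s⁻¹.
A positive N² confirms static stability across the interval.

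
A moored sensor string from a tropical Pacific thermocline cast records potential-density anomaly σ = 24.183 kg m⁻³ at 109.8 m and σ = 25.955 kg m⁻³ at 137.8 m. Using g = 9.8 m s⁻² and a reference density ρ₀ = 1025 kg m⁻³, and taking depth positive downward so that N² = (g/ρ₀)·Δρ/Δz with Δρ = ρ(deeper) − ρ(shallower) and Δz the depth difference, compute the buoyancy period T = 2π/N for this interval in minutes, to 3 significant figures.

4.26 min

Δρ = 1025.955 − 1024.183 = 1.772 kg m⁻³ over Δz = 137.8 − 109.8 = 28 m.
N² = (9.8/1025) × (1.772/28) = 6.0507 × 10⁻⁴ s⁻².
N = √(6.0507 × 10⁻⁴) = 0.024598 rad s⁻¹, so T = 2π/N = 255.43 s = 4.2572 min ≈ 4.26 min.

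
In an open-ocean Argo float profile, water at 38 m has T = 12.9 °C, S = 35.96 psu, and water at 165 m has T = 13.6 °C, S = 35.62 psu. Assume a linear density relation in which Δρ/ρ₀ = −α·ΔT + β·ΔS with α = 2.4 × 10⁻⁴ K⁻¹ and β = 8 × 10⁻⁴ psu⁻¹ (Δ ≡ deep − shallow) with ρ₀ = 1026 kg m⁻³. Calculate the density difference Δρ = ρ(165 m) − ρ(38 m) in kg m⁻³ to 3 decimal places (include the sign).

-0.451 kg m⁻³

ΔT = +0.7 K, ΔS = -0.34 psu (deep − shallow).
Δρ/ρ₀ = −(2.4 × 10⁻⁴)(+0.7) + (8 × 10⁻⁴)(-0.34) = -4.40 × 10⁻⁴.
Δρ = 1026 × (-4.40 × 10⁻⁴) = -0.451 kg m⁻³.
Negative Δρ: lighter below, statically unstable.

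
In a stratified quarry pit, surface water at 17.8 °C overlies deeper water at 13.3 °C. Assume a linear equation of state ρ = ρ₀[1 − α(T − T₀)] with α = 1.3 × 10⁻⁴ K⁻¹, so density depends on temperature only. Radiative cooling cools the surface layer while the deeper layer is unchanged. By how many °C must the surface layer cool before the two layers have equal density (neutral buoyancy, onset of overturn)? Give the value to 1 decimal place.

4.5 °C

With temperature the only control, equal density requires T_surf′ = T_deep.
T_surf′ = 13.3 °C.
Cooling required: 17.8 − 13.3 = 4.5 °C.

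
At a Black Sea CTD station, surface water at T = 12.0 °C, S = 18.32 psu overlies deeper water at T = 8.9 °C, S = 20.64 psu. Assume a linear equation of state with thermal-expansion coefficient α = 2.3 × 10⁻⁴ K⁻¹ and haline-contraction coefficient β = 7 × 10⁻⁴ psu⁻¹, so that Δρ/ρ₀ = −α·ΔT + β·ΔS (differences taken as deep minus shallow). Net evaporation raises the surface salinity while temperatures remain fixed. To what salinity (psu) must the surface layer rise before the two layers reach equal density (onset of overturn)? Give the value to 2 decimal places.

Neutral buoyancy requires −α(T_deep − T_surf) + β(S_deep − S_surf′) = 0.
S_surf′ = S_deep − (α/β)·ΔT = 20.64 − (2.3 × 10⁻⁴/7 × 10⁻⁴)·(-3.1) = 21.6586 psu.
Increase required: 21.6586 − 18.32 = 3.3386 psu.

21.66 psu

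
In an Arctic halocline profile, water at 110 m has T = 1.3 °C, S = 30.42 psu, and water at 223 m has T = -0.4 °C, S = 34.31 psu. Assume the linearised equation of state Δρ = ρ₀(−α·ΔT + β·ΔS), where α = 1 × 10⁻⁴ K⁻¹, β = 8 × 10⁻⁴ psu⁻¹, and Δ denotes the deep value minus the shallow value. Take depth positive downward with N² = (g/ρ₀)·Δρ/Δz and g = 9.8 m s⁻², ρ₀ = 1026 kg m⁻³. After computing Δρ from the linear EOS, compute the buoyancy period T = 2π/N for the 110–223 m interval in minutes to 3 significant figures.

ΔT = -1.7 K, ΔS = +3.89 psu (deep − shallow).
Δρ/ρ₀ = −αΔT + βΔS = 1.70 × 10⁻⁴ + 3.112 × 10⁻³ = 3.282 × 10⁻³, so Δρ ≈ 3.367 kg m⁻³.
N² = (g/ρ₀)·Δρ/Δz = g·(Δρ/ρ₀)/Δz = 9.8 × 3.282 × 10⁻³ / 113 = 2.8463 × 10⁻⁴ s⁻².
N = √(2.8463 × 10⁻⁴) = 0.016871 rad s⁻¹ → T = 2π/N = 372.43 s = 6.2072 min ≈ 6.21 min.

6.21 min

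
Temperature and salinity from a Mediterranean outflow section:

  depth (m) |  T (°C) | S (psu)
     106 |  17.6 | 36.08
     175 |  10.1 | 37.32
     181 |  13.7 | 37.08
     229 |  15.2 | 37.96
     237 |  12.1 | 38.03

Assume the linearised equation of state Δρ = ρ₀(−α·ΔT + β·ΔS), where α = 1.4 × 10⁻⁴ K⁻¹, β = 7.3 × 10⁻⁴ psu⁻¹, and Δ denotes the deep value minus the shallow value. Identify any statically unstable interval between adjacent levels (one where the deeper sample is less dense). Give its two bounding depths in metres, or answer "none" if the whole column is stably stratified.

175–181 m

Evaluate Δρ/ρ₀ = −αΔT + βΔS across each adjacent pair:
  106–175 m: −αΔT+βΔS = −(1.4 × 10⁻⁴)(-7.5)+(7.3 × 10⁻⁴)(+1.24) = 2.0 × 10⁻³ → stable
  175–181 m: −αΔT+βΔS = −(1.4 × 10⁻⁴)(+3.6)+(7.3 × 10⁻⁴)(-0.24) = -6.8 × 10⁻⁴ → UNSTABLE
  181–229 m: −αΔT+βΔS = −(1.4 × 10⁻⁴)(+1.5)+(7.3 × 10⁻⁴)(+0.88) = 4.3 × 10⁻⁴ → stable
  229–237 m: −αΔT+βΔS = −(1.4 × 10⁻⁴)(-3.1)+(7.3 × 10⁻⁴)(+0.07) = 4.9 × 10⁻⁴ → stable
The 175–181 m interval has Δρ < 0: lighter water underlies denser water.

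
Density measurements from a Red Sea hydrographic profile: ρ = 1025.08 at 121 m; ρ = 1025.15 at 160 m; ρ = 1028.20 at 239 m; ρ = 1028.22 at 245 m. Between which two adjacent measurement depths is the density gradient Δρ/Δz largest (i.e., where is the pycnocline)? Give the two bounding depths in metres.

160–239 m

Compute the density gradient over each adjacent pair:
  121–160 m: Δρ/Δz = 0.07/39 = 1.8 × 10⁻³ kg m⁻⁴
  160–239 m: Δρ/Δz = 3.05/79 = 0.039 kg m⁻⁴
  239–245 m: Δρ/Δz = 0.02/6 = 3.3 × 10⁻³ kg m⁻⁴
The largest gradient is in the 160–239 m interval — the pycnocline.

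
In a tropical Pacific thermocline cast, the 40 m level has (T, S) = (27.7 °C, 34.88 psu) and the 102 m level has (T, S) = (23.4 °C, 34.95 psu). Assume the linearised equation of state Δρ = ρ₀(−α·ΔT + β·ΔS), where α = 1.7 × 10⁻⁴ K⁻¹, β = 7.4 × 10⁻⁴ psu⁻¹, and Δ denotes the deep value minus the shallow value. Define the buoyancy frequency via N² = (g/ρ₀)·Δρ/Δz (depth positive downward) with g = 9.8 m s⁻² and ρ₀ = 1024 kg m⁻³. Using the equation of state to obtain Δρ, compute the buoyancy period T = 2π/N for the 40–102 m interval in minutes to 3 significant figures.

9.41 min

ΔT = -4.3 K, ΔS = +0.07 psu (deep − shallow).
Δρ/ρ₀ = −αΔT + βΔS = 7.31 × 10⁻⁴ + 5.18 × 10⁻⁵ = 7.828 × 10⁻⁴, so Δρ ≈ 0.8016 kg m⁻³.
N² = (g/ρ₀)·Δρ/Δz = g·(Δρ/ρ₀)/Δz = 9.8 × 7.828 × 10⁻⁴ / 62 = 1.2373 × 10⁻⁴ s⁻².
N = √(1.2373 × 10⁻⁴) = 0.011123 rad s⁻¹ → T = 2π/N = 564.88 s = 9.4147 min ≈ 9.41 min.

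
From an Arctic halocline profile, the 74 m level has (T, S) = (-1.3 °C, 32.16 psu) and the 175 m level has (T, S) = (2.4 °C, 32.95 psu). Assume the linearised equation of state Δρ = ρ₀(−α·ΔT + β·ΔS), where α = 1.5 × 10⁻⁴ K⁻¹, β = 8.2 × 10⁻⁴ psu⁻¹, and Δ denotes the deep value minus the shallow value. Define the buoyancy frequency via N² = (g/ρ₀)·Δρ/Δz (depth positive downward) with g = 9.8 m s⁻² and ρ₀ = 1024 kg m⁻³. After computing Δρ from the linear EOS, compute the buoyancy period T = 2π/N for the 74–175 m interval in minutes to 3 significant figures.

ΔT = +3.7 K, ΔS = +0.79 psu (deep − shallow).
Δρ/ρ₀ = −αΔT + βΔS = -5.55 × 10⁻⁴ + 6.478 × 10⁻⁴ = 9.28 × 10⁻⁵, so Δρ ≈ 0.09503 kg m⁻³.
N² = (g/ρ₀)·Δρ/Δz = g·(Δρ/ρ₀)/Δz = 9.8 × 9.28 × 10⁻⁵ / 101 = 9.0044 × 10⁻⁶ s⁻².
N = √(9.0044 × 10⁻⁶) = 3.0007 × 10⁻³ rad s⁻¹ → T = 2π/N = 2.0939 × 10³ s = 34.898 min ≈ 34.9 min.

34.9 min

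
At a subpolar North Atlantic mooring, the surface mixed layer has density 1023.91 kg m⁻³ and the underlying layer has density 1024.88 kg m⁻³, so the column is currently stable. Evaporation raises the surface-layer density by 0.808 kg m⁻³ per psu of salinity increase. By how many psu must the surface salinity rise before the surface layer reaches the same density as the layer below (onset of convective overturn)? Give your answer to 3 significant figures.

1.20 psu

Density deficit of the surface layer: 1024.88 − 1023.91 = 0.97 kg m⁻³.
Required change = 0.97 / 0.808 = 1.20 psu.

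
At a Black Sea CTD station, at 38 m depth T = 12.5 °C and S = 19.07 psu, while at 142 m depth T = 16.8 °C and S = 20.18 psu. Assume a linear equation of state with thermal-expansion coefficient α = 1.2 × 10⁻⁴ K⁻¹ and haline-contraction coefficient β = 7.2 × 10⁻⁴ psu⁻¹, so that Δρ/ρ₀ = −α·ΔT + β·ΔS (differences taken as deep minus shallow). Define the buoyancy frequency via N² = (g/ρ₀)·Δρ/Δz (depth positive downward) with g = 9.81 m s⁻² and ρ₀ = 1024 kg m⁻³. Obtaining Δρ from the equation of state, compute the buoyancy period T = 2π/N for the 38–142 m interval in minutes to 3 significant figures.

ΔT = +4.3 K, ΔS = +1.11 psu (deep − shallow).
Δρ/ρ₀ = −αΔT + βΔS = -5.16 × 10⁻⁴ + 7.992 × 10⁻⁴ = 2.832 × 10⁻⁴, so Δρ ≈ 0.2900 kg m⁻³.
N² = (g/ρ₀)·Δρ/Δz = g·(Δρ/ρ₀)/Δz = 9.81 × 2.832 × 10⁻⁴ / 104 = 2.6713 × 10⁻⁵ s⁻².
N = √(2.6713 × 10⁻⁵) = 5.1685 × 10⁻³ rad s⁻¹ → T = 2π/N = 1.2157 × 10³ s = 20.262 min ≈ 20.3 min.

20.3 min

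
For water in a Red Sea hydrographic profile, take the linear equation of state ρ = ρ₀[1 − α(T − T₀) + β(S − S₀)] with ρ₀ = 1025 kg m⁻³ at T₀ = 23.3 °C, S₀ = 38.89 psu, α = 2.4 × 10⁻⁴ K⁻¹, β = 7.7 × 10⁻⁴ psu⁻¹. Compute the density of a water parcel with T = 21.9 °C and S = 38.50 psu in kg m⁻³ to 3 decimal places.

1025.037 kg m⁻³

T − T₀ = -1.4 K, S − S₀ = -0.39 psu.
Bracket = 1 − α·(-1.4) + β·(-0.39) = 1 + (3.57 × 10⁻⁵) = 1.0000357.
ρ = 1025 × 1.0000357 = 1025.037 kg m⁻³.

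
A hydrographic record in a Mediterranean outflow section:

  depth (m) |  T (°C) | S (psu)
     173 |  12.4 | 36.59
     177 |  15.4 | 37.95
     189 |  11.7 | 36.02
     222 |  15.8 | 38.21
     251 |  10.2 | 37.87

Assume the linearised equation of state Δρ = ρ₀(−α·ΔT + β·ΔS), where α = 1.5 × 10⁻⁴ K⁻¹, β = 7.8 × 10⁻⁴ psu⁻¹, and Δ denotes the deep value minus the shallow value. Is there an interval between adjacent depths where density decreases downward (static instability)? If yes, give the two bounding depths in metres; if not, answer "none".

177–189 m

Evaluate Δρ/ρ₀ = −αΔT + βΔS across each adjacent pair:
  173–177 m: −αΔT+βΔS = −(1.5 × 10⁻⁴)(+3.0)+(7.8 × 10⁻⁴)(+1.36) = 6.1 × 10⁻⁴ → stable
  177–189 m: −αΔT+βΔS = −(1.5 × 10⁻⁴)(-3.7)+(7.8 × 10⁻⁴)(-1.93) = -9.5 × 10⁻⁴ → UNSTABLE
  189–222 m: −αΔT+βΔS = −(1.5 × 10⁻⁴)(+4.1)+(7.8 × 10⁻⁴)(+2.19) = 1.1 × 10⁻³ → stable
  222–251 m: −αΔT+βΔS = −(1.5 × 10⁻⁴)(-5.6)+(7.8 × 10⁻⁴)(-0.34) = 5.7 × 10⁻⁴ → stable
The 177–189 m interval has Δρ < 0: lighter water underlies denser water.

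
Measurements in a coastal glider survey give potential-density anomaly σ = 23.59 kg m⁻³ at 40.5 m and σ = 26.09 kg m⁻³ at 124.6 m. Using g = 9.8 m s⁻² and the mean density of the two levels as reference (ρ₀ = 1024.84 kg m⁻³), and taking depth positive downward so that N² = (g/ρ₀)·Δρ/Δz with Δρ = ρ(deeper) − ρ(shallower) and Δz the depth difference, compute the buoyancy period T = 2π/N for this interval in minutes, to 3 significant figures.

6.21 min

Δρ = 1026.09 − 1023.59 = 2.50 kg m⁻³ over Δz = 124.6 − 40.5 = 84.1 m.
N² = (9.8/1024.84) × (2.50/84.1) = 2.8426 × 10⁻⁴ s⁻².
N = √(2.8426 × 10⁻⁴) = 0.016860 rad s⁻¹, so T = 2π/N = 372.67 s = 6.2112 min ≈ 6.21 min.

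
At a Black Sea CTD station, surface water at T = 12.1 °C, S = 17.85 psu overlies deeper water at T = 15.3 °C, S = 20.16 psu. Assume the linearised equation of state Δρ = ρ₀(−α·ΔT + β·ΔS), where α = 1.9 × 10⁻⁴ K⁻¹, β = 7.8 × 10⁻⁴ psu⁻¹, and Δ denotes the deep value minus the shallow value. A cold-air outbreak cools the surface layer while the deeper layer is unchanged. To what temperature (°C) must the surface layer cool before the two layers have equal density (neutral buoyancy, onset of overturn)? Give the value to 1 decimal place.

5.8 °C

Neutral buoyancy requires Δρ = 0, i.e. −α(T_deep − T_surf′) + β(S_deep − S_surf) = 0.
T_surf′ = T_deep − (β/α)·ΔS = 15.3 − (7.8 × 10⁻⁴/1.9 × 10⁻⁴)·(+2.31) = 5.817 °C.
Cooling required: 12.1 − (5.817) = 6.283 °C.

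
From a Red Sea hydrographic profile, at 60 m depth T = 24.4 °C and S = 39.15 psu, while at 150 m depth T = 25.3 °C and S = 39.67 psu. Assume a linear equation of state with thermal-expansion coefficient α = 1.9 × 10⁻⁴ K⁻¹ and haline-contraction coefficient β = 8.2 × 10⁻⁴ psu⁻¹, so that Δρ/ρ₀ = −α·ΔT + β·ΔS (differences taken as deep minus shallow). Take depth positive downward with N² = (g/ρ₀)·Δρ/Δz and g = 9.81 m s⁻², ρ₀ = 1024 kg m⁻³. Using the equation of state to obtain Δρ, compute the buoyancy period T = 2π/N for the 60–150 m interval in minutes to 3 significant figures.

19.8 min

ΔT = +0.9 K, ΔS = +0.52 psu (deep − shallow).
Δρ/ρ₀ = −αΔT + βΔS = -1.71 × 10⁻⁴ + 4.264 × 10⁻⁴ = 2.554 × 10⁻⁴, so Δρ ≈ 0.2615 kg m⁻³.
N² = (g/ρ₀)·Δρ/Δz = g·(Δρ/ρ₀)/Δz = 9.81 × 2.554 × 10⁻⁴ / 90 = 2.7839 × 10⁻⁵ s⁻².
N = √(2.7839 × 10⁻⁵) = 5.2763 × 10⁻³ rad s⁻¹ → T = 2π/N = 1.1908 × 10³ s = 19.847 min ≈ 19.8 min.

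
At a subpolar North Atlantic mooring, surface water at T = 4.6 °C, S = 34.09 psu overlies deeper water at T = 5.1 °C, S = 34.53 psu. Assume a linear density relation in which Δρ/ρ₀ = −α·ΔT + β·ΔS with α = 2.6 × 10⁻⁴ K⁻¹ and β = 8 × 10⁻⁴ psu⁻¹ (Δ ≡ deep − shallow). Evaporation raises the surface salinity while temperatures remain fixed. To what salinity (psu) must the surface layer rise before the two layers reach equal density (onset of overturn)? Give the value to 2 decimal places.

34.37 psu

Neutral buoyancy requires −α(T_deep − T_surf) + β(S_deep − S_surf′) = 0.
S_surf′ = S_deep − (α/β)·ΔT = 34.53 − (2.6 × 10⁻⁴/8 × 10⁻⁴)·(+0.5) = 34.3675 psu.
Increase required: 34.3675 − 34.09 = 0.2775 psu.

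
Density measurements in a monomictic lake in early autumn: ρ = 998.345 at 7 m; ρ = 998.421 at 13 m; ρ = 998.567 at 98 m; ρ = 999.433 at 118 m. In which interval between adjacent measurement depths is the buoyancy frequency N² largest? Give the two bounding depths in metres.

98–118 m

Compute the density gradient over each adjacent pair:
  7–13 m: Δρ/Δz = 0.076/6 = 0.013 kg m⁻⁴
  13–98 m: Δρ/Δz = 0.146/85 = 1.7 × 10⁻³ kg m⁻⁴
  98–118 m: Δρ/Δz = 0.866/20 = 0.043 kg m⁻⁴
The largest gradient is in the 98–118 m interval — the pycnocline.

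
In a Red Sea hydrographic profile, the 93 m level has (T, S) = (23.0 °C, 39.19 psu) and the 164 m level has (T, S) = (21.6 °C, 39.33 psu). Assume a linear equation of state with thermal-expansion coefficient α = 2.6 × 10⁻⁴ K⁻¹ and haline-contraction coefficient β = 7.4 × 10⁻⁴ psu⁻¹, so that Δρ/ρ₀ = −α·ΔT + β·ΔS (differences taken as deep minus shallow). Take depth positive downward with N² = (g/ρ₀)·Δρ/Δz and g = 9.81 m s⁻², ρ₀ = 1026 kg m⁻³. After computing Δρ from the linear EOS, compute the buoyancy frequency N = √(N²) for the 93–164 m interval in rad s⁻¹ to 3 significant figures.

8.04 × 10⁻³ rad s⁻¹

ΔT = -1.4 K, ΔS = +0.14 psu (deep − shallow).
Δρ/ρ₀ = −αΔT + βΔS = 3.64 × 10⁻⁴ + 1.036 × 10⁻⁴ = 4.676 × 10⁻⁴, so Δρ ≈ 0.4798 kg m⁻³.
N² = (g/ρ₀)·Δρ/Δz = g·(Δρ/ρ₀)/Δz = 9.81 × 4.676 × 10⁻⁴ / 71 = 6.4608 × 10⁻⁵ s⁻².
N = √(6.4608 × 10⁻⁵) = 8.0379 × 10⁻³ rad s⁻¹ ≈ 8.04 × 10⁻³ rad s⁻¹.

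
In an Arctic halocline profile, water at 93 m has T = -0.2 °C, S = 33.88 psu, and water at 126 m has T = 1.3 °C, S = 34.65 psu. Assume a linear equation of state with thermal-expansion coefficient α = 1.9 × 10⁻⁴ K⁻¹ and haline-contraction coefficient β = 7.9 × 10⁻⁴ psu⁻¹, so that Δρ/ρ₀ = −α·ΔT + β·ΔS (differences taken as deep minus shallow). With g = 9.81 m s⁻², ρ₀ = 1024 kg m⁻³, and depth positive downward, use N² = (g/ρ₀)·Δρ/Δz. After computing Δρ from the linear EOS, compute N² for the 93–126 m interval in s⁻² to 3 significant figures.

ΔT = +1.5 K, ΔS = +0.77 psu (deep − shallow).
Δρ/ρ₀ = −αΔT + βΔS = -2.85 × 10⁻⁴ + 6.083 × 10⁻⁴ = 3.233 × 10⁻⁴, so Δρ ≈ 0.3311 kg m⁻³.
N² = (g/ρ₀)·Δρ/Δz = g·(Δρ/ρ₀)/Δz = 9.81 × 3.233 × 10⁻⁴ / 33 = 9.6108 × 10⁻⁵ s⁻² ≈ 9.61 × 10⁻⁵ s⁻².

9.61 × 10⁻⁵ s⁻²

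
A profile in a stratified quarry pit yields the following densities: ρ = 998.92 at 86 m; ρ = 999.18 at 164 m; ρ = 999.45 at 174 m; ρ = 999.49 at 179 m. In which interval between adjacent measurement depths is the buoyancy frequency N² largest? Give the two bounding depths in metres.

Compute the density gradient over each adjacent pair:
  86–164 m: Δρ/Δz = 0.26/78 = 3.3 × 10⁻³ kg m⁻⁴
  164–174 m: Δρ/Δz = 0.27/10 = 0.027 kg m⁻⁴
  174–179 m: Δρ/Δz = 0.04/5 = 8.0 × 10⁻³ kg m⁻⁴
The largest gradient is in the 164–174 m interval — the pycnocline.

164–174 m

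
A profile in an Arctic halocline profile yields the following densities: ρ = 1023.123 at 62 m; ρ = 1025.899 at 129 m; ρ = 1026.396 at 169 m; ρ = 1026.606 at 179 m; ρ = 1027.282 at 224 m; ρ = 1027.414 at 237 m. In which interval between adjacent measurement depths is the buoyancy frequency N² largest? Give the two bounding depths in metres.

Compute the density gradient over each adjacent pair:
  62–129 m: Δρ/Δz = 2.776/67 = 0.041 kg m⁻⁴
  129–169 m: Δρ/Δz = 0.497/40 = 0.012 kg m⁻⁴
  169–179 m: Δρ/Δz = 0.210/10 = 0.021 kg m⁻⁴
  179–224 m: Δρ/Δz = 0.676/45 = 0.015 kg m⁻⁴
  224–237 m: Δρ/Δz = 0.132/13 = 0.010 kg m⁻⁴
The largest gradient is in the 62–129 m interval — the pycnocline.

62–129 m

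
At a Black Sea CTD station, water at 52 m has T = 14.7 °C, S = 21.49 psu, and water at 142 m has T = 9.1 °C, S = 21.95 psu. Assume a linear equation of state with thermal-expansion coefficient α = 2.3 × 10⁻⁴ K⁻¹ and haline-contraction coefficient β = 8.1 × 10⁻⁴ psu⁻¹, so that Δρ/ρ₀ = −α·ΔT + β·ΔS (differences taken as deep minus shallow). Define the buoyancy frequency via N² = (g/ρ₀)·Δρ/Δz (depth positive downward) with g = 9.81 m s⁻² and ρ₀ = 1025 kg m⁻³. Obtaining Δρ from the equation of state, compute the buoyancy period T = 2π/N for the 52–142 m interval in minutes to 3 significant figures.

ΔT = -5.6 K, ΔS = +0.46 psu (deep − shallow).
Δρ/ρ₀ = −αΔT + βΔS = 1.288 × 10⁻³ + 3.726 × 10⁻⁴ = 1.6606 × 10⁻³, so Δρ ≈ 1.702 kg m⁻³.
N² = (g/ρ₀)·Δρ/Δz = g·(Δρ/ρ₀)/Δz = 9.81 × 1.6606 × 10⁻³ / 90 = 1.8101 × 10⁻⁴ s⁻².
N = √(1.8101 × 10⁻⁴) = 0.013454 rad s⁻¹ → T = 2π/N = 467.01 s = 7.7835 min ≈ 7.78 min.

7.78 min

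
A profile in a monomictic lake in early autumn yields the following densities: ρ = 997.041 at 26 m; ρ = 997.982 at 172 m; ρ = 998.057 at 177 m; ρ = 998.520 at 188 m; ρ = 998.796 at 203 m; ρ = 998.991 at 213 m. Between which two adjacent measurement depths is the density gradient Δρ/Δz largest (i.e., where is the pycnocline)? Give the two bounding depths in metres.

177–188 m

Compute the density gradient over each adjacent pair:
  26–172 m: Δρ/Δz = 0.941/146 = 6.4 × 10⁻³ kg m⁻⁴
  172–177 m: Δρ/Δz = 0.075/5 = 0.015 kg m⁻⁴
  177–188 m: Δρ/Δz = 0.463/11 = 0.042 kg m⁻⁴
  188–203 m: Δρ/Δz = 0.276/15 = 0.018 kg m⁻⁴
  203–213 m: Δρ/Δz = 0.195/10 = 0.019 kg m⁻⁴
The largest gradient is in the 177–188 m interval — the pycnocline.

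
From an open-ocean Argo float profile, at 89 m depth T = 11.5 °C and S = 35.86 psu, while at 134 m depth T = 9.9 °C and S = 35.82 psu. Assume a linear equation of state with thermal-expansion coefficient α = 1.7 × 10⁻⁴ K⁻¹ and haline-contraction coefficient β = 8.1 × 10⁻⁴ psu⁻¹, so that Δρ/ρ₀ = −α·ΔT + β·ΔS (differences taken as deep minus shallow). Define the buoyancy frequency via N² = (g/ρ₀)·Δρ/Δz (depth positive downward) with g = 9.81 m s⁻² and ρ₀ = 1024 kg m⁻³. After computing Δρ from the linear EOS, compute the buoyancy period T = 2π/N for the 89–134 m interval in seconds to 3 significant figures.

869 s

ΔT = -1.6 K, ΔS = -0.04 psu (deep − shallow).
Δρ/ρ₀ = −αΔT + βΔS = 2.72 × 10⁻⁴ − 3.24 × 10⁻⁵ = 2.396 × 10⁻⁴, so Δρ ≈ 0.2454 kg m⁻³.
N² = (g/ρ₀)·Δρ/Δz = g·(Δρ/ρ₀)/Δz = 9.81 × 2.396 × 10⁻⁴ / 45 = 5.2233 × 10⁻⁵ s⁻².
N = √(5.2233 × 10⁻⁵) = 7.2272 × 10⁻³ rad s⁻¹ → T = 2π/N = 869.38 s ≈ 869 s.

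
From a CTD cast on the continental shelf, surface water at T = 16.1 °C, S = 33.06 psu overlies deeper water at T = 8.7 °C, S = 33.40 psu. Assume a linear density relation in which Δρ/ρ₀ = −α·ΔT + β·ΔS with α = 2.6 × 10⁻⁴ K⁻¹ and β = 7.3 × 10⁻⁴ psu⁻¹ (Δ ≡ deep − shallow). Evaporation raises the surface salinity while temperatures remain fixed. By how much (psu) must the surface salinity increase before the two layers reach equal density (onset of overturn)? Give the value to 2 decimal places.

2.98 psu

Neutral buoyancy requires −α(T_deep − T_surf) + β(S_deep − S_surf′) = 0.
S_surf′ = S_deep − (α/β)·ΔT = 33.40 − (2.6 × 10⁻⁴/7.3 × 10⁻⁴)·(-7.4) = 36.0356 psu.
Increase required: 36.0356 − 33.06 = 2.9756 psu.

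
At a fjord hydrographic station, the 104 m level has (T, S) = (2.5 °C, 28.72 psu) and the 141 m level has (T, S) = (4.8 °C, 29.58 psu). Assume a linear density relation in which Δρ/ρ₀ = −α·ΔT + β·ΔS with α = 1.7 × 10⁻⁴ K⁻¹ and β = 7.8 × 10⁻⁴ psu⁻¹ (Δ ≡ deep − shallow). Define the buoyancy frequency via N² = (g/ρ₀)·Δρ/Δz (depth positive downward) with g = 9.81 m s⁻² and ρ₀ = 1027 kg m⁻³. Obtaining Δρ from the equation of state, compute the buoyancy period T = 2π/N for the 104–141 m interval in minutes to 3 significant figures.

12.2 min

ΔT = +2.3 K, ΔS = +0.86 psu (deep − shallow).
Δρ/ρ₀ = −αΔT + βΔS = -3.91 × 10⁻⁴ + 6.708 × 10⁻⁴ = 2.798 × 10⁻⁴, so Δρ ≈ 0.2874 kg m⁻³.
N² = (g/ρ₀)·Δρ/Δz = g·(Δρ/ρ₀)/Δz = 9.81 × 2.798 × 10⁻⁴ / 37 = 7.4185 × 10⁻⁵ s⁻².
N = √(7.4185 × 10⁻⁵) = 8.6131 × 10⁻³ rad s⁻¹ → T = 2π/N = 729.49 s = 12.158 min ≈ 12.2 min.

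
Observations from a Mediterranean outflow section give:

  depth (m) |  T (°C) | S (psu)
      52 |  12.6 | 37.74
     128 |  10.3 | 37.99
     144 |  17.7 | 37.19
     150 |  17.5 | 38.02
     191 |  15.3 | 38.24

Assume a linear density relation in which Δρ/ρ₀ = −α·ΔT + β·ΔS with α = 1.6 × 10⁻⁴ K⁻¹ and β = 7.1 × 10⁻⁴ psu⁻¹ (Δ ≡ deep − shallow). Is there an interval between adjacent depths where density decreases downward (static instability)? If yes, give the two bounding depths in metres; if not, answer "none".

Evaluate Δρ/ρ₀ = −αΔT + βΔS across each adjacent pair:
  52–128 m: −αΔT+βΔS = −(1.6 × 10⁻⁴)(-2.3)+(7.1 × 10⁻⁴)(+0.25) = 5.5 × 10⁻⁴ → stable
  128–144 m: −αΔT+βΔS = −(1.6 × 10⁻⁴)(+7.4)+(7.1 × 10⁻⁴)(-0.80) = -1.8 × 10⁻³ → UNSTABLE
  144–150 m: −αΔT+βΔS = −(1.6 × 10⁻⁴)(-0.2)+(7.1 × 10⁻⁴)(+0.83) = 6.2 × 10⁻⁴ → stable
  150–191 m: −αΔT+βΔS = −(1.6 × 10⁻⁴)(-2.2)+(7.1 × 10⁻⁴)(+0.22) = 5.1 × 10⁻⁴ → stable
The 128–144 m interval has Δρ < 0: lighter water underlies denser water.

128–144 m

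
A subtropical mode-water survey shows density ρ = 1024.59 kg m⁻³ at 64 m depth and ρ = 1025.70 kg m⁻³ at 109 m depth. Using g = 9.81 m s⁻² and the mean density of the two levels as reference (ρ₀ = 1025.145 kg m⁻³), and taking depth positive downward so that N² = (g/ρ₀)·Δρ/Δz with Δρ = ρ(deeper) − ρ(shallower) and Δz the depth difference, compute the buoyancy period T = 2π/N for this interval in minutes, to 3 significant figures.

Δρ = 1025.70 − 1024.59 = 1.11 kg m⁻³ over Δz = 109 − 64 = 45 m.
N² = (9.81/1025.145) × (1.11/45) = 2.3604 × 10⁻⁴ s⁻².
N = √(2.3604 × 10⁻⁴) = 0.015364 rad s⁻¹, so T = 2π/N = 408.96 s = 6.8160 min ≈ 6.82 min.

6.82 min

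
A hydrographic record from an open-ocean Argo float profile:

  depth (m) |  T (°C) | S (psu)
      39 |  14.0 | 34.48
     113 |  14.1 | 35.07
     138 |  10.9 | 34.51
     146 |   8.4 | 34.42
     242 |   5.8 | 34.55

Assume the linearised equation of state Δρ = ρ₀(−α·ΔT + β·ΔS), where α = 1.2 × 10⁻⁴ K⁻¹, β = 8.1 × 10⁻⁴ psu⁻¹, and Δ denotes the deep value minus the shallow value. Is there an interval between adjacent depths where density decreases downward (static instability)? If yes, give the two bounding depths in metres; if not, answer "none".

113–138 m

Evaluate Δρ/ρ₀ = −αΔT + βΔS across each adjacent pair:
  39–113 m: −αΔT+βΔS = −(1.2 × 10⁻⁴)(+0.1)+(8.1 × 10⁻⁴)(+0.59) = 4.7 × 10⁻⁴ → stable
  113–138 m: −αΔT+βΔS = −(1.2 × 10⁻⁴)(-3.2)+(8.1 × 10⁻⁴)(-0.56) = -7.0 × 10⁻⁵ → UNSTABLE
  138–146 m: −αΔT+βΔS = −(1.2 × 10⁻⁴)(-2.5)+(8.1 × 10⁻⁴)(-0.09) = 2.3 × 10⁻⁴ → stable
  146–242 m: −αΔT+βΔS = −(1.2 × 10⁻⁴)(-2.6)+(8.1 × 10⁻⁴)(+0.13) = 4.2 × 10⁻⁴ → stable
The 113–138 m interval has Δρ < 0: lighter water underlies denser water.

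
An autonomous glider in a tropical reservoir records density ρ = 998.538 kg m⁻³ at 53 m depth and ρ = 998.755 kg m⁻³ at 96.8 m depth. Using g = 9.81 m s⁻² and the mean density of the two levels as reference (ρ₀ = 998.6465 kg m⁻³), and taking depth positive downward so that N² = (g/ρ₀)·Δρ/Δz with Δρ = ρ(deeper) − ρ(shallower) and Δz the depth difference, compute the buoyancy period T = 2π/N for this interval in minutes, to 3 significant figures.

15.0 min

Δρ = 998.755 − 998.538 = 0.217 kg m⁻³ over Δz = 96.8 − 53 = 43.8 m.
N² = (9.81/998.6465) × (0.217/43.8) = 4.8668 × 10⁻⁵ s⁻².
N = √(4.8668 × 10⁻⁵) = 6.9762 × 10⁻³ rad s⁻¹, so T = 2π/N = 900.66 s = 15.011 min ≈ 15.0 min.
A positive N² confirms static stability across the interval.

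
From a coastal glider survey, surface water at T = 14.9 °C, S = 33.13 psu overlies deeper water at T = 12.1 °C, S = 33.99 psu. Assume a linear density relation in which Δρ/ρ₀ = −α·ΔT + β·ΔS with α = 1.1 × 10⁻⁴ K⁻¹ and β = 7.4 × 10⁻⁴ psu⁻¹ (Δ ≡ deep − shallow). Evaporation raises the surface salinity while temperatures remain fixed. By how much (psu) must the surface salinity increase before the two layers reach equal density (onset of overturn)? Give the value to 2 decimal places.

1.28 psu

Neutral buoyancy requires −α(T_deep − T_surf) + β(S_deep − S_surf′) = 0.
S_surf′ = S_deep − (α/β)·ΔT = 33.99 − (1.1 × 10⁻⁴/7.4 × 10⁻⁴)·(-2.8) = 34.4062 psu.
Increase required: 34.4062 − 33.13 = 1.2762 psu.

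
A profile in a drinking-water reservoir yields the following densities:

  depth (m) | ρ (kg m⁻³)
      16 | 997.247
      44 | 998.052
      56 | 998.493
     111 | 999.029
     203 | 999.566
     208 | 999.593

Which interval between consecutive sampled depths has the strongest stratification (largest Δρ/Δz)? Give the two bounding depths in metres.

Compute the density gradient over each adjacent pair:
  16–44 m: Δρ/Δz = 0.805/28 = 0.029 kg m⁻⁴
  44–56 m: Δρ/Δz = 0.441/12 = 0.037 kg m⁻⁴
  56–111 m: Δρ/Δz = 0.536/55 = 9.7 × 10⁻³ kg m⁻⁴
  111–203 m: Δρ/Δz = 0.537/92 = 5.8 × 10⁻³ kg m⁻⁴
  203–208 m: Δρ/Δz = 0.027/5 = 5.4 × 10⁻³ kg m⁻⁴
The largest gradient is in the 44–56 m interval — the pycnocline.

44–56 m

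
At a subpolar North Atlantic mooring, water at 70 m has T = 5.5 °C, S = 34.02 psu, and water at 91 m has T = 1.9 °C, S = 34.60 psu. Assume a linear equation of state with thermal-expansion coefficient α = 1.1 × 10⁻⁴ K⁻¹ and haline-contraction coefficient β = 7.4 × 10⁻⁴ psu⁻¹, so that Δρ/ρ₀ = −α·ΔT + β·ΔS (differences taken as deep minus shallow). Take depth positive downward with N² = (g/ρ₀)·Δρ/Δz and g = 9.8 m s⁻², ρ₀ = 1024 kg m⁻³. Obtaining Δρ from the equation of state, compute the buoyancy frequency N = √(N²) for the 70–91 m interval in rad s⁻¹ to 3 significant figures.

ΔT = -3.6 K, ΔS = +0.58 psu (deep − shallow).
Δρ/ρ₀ = −αΔT + βΔS = 3.96 × 10⁻⁴ + 4.292 × 10⁻⁴ = 8.252 × 10⁻⁴, so Δρ ≈ 0.8450 kg m⁻³.
N² = (g/ρ₀)·Δρ/Δz = g·(Δρ/ρ₀)/Δz = 9.8 × 8.252 × 10⁻⁴ / 21 = 3.8509 × 10⁻⁴ s⁻².
N = √(3.8509 × 10⁻⁴) = 0.019624 rad s⁻¹ ≈ 0.0196 rad s⁻¹.

0.0196 rad s⁻¹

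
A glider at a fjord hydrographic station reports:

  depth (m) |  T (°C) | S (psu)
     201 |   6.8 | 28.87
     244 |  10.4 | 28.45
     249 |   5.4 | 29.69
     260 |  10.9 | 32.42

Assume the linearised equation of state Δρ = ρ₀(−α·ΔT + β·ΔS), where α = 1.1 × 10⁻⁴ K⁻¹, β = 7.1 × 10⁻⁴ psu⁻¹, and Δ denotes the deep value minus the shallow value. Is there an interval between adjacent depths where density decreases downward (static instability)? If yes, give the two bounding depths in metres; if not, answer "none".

201–244 m

Evaluate Δρ/ρ₀ = −αΔT + βΔS across each adjacent pair:
  201–244 m: −αΔT+βΔS = −(1.1 × 10⁻⁴)(+3.6)+(7.1 × 10⁻⁴)(-0.42) = -6.9 × 10⁻⁴ → UNSTABLE
  244–249 m: −αΔT+βΔS = −(1.1 × 10⁻⁴)(-5.0)+(7.1 × 10⁻⁴)(+1.24) = 1.4 × 10⁻³ → stable
  249–260 m: −αΔT+βΔS = −(1.1 × 10⁻⁴)(+5.5)+(7.1 × 10⁻⁴)(+2.73) = 1.3 × 10⁻³ → stable
The 201–244 m interval has Δρ < 0: lighter water underlies denser water.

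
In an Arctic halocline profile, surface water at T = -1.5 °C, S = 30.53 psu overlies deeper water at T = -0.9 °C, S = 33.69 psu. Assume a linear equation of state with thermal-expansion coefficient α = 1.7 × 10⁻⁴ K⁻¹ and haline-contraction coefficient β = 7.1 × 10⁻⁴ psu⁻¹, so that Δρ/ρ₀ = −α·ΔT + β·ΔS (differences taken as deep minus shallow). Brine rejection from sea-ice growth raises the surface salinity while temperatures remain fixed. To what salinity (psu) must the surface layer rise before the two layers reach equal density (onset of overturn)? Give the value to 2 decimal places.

33.55 psu

Neutral buoyancy requires −α(T_deep − T_surf) + β(S_deep − S_surf′) = 0.
S_surf′ = S_deep − (α/β)·ΔT = 33.69 − (1.7 × 10⁻⁴/7.1 × 10⁻⁴)·(+0.6) = 33.5463 psu.
Increase required: 33.5463 − 30.53 = 3.0163 psu.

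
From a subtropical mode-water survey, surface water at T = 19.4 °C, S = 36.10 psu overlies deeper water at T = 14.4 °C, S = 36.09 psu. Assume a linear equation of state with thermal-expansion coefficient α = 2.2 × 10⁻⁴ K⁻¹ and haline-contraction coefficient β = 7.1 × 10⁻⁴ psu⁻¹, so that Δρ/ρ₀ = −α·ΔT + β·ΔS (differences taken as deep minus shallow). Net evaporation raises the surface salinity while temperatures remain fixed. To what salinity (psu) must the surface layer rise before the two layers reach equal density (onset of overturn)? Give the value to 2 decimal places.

Neutral buoyancy requires −α(T_deep − T_surf) + β(S_deep − S_surf′) = 0.
S_surf′ = S_deep − (α/β)·ΔT = 36.09 − (2.2 × 10⁻⁴/7.1 × 10⁻⁴)·(-5.0) = 37.6393 psu.
Increase required: 37.6393 − 36.10 = 1.5393 psu.

37.64 psu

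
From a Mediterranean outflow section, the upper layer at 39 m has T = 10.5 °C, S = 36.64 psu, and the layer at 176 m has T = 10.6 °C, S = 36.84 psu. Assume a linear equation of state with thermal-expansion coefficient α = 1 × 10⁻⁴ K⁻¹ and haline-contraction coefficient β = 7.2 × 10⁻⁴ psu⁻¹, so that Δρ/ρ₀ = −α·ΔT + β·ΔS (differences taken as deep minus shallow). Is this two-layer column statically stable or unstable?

stable

ΔT = 10.6 − 10.5 = +0.1 K and ΔS = 36.84 − 36.64 = +0.20 psu (deep − shallow).
−αΔT = -1.00 × 10⁻⁵; βΔS = 1.44 × 10⁻⁴; sum Δρ/ρ₀ = 1.34 × 10⁻⁴.
Δρ/ρ₀ > 0, so Δρ > 0: deeper water is denser → statically stable.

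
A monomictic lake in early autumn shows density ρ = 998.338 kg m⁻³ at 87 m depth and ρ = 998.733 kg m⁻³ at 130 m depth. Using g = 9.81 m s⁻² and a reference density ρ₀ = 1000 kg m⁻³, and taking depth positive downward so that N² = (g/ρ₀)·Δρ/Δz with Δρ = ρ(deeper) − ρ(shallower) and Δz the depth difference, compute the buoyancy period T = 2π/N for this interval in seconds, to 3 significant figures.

Δρ = 998.733 − 998.338 = 0.395 kg m⁻³ over Δz = 130 − 87 = 43 m.
N² = (9.81/1000) × (0.395/43) = 9.0115 × 10⁻⁵ s⁻².
N = √(9.0115 × 10⁻⁵) = 9.4929 × 10⁻³ rad s⁻¹, so T = 2π/N = 661.88 s ≈ 662 s.

662 s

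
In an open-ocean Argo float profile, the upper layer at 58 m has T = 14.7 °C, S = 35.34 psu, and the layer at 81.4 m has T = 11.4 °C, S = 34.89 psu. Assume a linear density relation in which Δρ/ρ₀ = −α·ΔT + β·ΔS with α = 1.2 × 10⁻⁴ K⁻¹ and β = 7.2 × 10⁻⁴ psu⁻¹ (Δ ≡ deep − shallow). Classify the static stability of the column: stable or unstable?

stable

ΔT = 11.4 − 14.7 = -3.3 K and ΔS = 34.89 − 35.34 = -0.45 psu (deep − shallow).
−αΔT = 3.96 × 10⁻⁴; βΔS = -3.24 × 10⁻⁴; sum Δρ/ρ₀ = 7.20 × 10⁻⁵.
Δρ/ρ₀ > 0, so Δρ > 0: deeper water is denser → statically stable.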